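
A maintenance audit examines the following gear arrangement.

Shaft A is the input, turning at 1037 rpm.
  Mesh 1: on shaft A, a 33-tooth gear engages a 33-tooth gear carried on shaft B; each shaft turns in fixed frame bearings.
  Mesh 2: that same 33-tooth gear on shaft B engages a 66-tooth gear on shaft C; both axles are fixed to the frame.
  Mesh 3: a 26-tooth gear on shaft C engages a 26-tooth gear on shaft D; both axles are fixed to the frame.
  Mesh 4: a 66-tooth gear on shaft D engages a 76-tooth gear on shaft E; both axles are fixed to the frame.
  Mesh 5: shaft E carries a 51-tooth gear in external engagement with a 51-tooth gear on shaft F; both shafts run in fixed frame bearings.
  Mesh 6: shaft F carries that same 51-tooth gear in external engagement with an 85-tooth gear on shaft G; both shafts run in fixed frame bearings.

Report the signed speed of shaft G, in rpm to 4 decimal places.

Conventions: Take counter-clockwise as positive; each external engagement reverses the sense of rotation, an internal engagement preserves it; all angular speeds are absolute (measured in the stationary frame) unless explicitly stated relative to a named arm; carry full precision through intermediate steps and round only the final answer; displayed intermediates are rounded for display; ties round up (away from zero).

+270.1658 rpm

class = fixed-axis compound train [6 meshes; 6 ratios multiply, 6 sense flips]
mesh 1 [33T→33T]: ω = 1037.0000×33/33 = 1037.0000 rpm, sense flips to −
mesh 2 [33T→66T]: ω = 1037.0000×33/66 = 518.5000 rpm, sense flips to +
mesh 3 [26T→26T]: ω = 518.5000×26/26 = 518.5000 rpm, sense flips to −
mesh 4 [66T→76T]: ω = 518.5000×66/76 = 450.2763 rpm, sense flips to +
mesh 5 [51T→51T]: ω = 450.2763×51/51 = 450.2763 rpm, sense flips to −
mesh 6 [51T→85T]: ω = 450.2763×51/85 = 270.1658 rpm, sense flips to +
signed output speed = +270.1658 rpm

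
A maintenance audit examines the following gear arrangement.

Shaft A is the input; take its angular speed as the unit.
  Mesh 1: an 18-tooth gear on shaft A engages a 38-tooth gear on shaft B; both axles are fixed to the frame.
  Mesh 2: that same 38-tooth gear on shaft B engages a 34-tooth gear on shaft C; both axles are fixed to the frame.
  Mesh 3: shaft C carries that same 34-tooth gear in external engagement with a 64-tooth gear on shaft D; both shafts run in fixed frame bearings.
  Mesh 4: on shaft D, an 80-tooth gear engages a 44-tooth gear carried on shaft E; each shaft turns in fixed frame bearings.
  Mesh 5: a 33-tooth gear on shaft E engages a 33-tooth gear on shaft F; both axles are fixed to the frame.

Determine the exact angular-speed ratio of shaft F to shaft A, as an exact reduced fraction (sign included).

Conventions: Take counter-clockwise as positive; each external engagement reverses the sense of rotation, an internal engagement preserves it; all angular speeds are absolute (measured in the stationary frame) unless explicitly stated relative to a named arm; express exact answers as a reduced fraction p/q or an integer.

-45/88

class = fixed-axis compound train [5 meshes; 5 ratios multiply, 5 sense flips]
mesh 1 [18T→38T]: running ratio 9/19, sense −
mesh 2 [38T→34T]: running ratio 9/17, sense +
mesh 3 [34T→64T]: running ratio 9/32, sense −
mesh 4 [80T→44T]: running ratio 45/88, sense +
mesh 5 [33T→33T]: running ratio 45/88, sense −
ω_out/ω_in = -45/88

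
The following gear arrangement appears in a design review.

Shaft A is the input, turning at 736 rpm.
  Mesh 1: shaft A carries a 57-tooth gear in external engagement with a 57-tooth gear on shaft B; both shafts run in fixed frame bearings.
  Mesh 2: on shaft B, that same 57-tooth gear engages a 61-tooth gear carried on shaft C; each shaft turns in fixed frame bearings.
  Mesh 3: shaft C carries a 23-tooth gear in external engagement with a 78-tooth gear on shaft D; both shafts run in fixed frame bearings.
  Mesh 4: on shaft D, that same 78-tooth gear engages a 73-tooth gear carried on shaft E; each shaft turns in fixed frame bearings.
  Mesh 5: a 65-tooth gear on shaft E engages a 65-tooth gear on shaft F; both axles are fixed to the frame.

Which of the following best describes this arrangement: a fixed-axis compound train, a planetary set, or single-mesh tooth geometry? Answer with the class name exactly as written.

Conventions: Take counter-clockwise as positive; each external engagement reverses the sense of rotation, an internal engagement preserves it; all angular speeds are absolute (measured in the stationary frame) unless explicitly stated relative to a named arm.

fixed-axis compound train

5-mesh fixed-axis compound train (all bearings frame-fixed)
classification: fixed-axis compound train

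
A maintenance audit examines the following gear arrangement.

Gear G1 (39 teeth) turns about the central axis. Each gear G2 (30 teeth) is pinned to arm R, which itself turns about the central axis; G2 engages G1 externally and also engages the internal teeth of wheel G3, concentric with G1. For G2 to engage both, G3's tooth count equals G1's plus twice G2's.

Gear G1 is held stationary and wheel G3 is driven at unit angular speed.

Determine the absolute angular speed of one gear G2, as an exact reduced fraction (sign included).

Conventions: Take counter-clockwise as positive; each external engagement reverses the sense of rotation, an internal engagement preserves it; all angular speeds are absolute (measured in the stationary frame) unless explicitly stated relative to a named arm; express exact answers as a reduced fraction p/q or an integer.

topology: planetary set — G1 39T / G2 30T / G3 99T, arm = carrier (Willis)
ring teeth: 39 + 2·30 = 99
39(ω_sun−ω_arm) = −99(ω_ring−ω_arm),  ω_sun = 0, ω_ring = 1
39(0−ω_arm) = −99(1−ω_arm)  ⇒  138·ω_arm = 99  ⇒  ω_arm = 33/46
sun–planet mesh: 39·(0−33/46) = −30·(ω_p−ω_arm)  ⇒  ω_p−ω_arm = 429/460
ω_p = 33/46 + 429/460 = 33/20
exact speed ratio = 33/20

33/20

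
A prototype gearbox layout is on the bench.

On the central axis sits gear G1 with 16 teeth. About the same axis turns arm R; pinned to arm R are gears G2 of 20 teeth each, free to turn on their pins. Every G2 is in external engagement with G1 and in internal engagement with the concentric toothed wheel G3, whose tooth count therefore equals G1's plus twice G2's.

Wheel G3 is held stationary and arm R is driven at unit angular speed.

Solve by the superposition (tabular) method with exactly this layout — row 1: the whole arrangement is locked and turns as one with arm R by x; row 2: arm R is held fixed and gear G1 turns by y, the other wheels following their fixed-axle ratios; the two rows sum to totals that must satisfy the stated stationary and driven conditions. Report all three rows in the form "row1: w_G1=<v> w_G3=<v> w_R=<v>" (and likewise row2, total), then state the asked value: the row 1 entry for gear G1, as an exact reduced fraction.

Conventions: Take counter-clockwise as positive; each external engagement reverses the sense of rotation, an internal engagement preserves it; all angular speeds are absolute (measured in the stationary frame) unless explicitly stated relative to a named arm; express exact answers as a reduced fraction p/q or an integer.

planetary set (16T centre, 20T on arm, 56T internal) — Willis relation
row 1 — lock + rotate with arm: ω_sun = ω_ring = ω_arm = x
superposition row 2 [arm held]: sun y, ring −(16/56)·y, arm 0
boundary: total ω_ring = x − (16/56)·y = 0 and total ω_arm = x = 1  ⇒  y = 7/2, x = 1
row 2 ring = −(16/56)·7/2 = -1
totals (row 1 + row 2): sun 1 + 7/2 = 9/2, ring 1 + (-1) = 0, arm 1 + 0 = 1
asked cell (row1, sun) = 1

row1: w_G1=1 w_G3=1 w_R=1
row2: w_G1=7/2 w_G3=-1 w_R=0
total: w_G1=9/2 w_G3=0 w_R=1
asked value: 1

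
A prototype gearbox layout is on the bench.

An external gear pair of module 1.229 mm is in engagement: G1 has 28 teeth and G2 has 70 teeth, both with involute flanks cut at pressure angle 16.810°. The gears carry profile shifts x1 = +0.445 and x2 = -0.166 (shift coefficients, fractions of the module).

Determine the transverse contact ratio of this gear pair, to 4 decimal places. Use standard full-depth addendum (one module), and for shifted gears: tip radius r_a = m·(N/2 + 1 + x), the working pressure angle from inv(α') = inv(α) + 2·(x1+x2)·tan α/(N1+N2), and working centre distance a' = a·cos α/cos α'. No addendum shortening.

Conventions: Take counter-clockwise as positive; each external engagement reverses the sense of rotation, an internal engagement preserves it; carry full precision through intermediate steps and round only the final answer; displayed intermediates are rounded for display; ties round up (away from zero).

single-mesh involute tooth geometry (28T engaging 70T at module 1.229)
base radii: r_b1 = 16.470771, r_b2 = 41.176928
tip radii: r_a1 = 18.981905, r_a2 = 44.039986
inv(α') = inv(16.810°) + 2·(+0.445-0.166)·tan α/(28+70) = 0.01043857  ⇒  α' = 17.82348°
a' = a·cos α / cos α' = 60.2210·cos 16.810°/cos 17.82348° = 60.554049
action lengths: √(r_a1²−r_b1²) = 9.435381, √(r_a2²−r_b2²) = 15.619891
base pitch p_b = π·m·cos α = 3.696032
CR = (9.435381 + 15.619891 − 60.554049·sin 17.82348°)/3.696032 = 1.764205
contact ratio ≈ 1.7642

1.7642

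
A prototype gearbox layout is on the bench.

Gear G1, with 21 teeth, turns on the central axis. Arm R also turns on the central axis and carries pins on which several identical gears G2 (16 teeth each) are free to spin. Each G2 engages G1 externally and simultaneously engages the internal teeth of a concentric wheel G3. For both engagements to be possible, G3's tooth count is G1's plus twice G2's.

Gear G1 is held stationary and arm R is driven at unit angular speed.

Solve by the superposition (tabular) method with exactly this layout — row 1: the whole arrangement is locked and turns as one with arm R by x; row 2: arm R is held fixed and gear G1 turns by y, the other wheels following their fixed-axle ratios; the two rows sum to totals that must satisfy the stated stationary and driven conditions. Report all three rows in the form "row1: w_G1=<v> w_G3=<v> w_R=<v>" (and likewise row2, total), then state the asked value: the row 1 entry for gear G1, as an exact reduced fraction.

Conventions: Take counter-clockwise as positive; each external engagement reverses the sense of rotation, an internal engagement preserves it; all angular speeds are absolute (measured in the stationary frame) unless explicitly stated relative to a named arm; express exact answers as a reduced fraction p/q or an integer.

planetary set (21T centre, 16T on arm, 53T internal) — Willis relation
row 1 — lock + rotate with arm: ω_sun = ω_ring = ω_arm = x
superposition row 2 [arm held]: sun y, ring −(21/53)·y, arm 0
boundary: total ω_sun = x + y = 0 and total ω_arm = x = 1  ⇒  y = -1, x = 1
row 2 ring = −(21/53)·(-1) = 21/53
totals (row 1 + row 2): sun 1 + (-1) = 0, ring 1 + 21/53 = 74/53, arm 1 + 0 = 1
asked cell (row1, sun) = 1

row1: w_G1=1 w_G3=1 w_R=1
row2: w_G1=-1 w_G3=21/53 w_R=0
total: w_G1=0 w_G3=74/53 w_R=1
asked value: 1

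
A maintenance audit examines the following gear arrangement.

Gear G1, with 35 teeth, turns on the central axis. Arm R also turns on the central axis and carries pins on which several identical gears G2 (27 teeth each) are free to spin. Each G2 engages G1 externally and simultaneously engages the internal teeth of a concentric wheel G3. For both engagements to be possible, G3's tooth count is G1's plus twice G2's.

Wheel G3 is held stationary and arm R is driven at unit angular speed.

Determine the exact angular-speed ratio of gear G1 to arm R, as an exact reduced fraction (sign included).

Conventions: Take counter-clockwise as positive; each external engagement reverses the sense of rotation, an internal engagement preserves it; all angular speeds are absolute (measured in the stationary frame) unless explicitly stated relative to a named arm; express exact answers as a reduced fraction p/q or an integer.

124/35

class = planetary set [G3 = 35+2·27 = 89; Willis about the carrier]
ring teeth: 35 + 2·27 = 89
35(ω_sun−ω_arm) = −89(ω_ring−ω_arm),  ω_ring = 0, ω_arm = 1
ω_sun = 1 − (89/35)(0−1) = 124/35
ω_out/ω_in = 124/35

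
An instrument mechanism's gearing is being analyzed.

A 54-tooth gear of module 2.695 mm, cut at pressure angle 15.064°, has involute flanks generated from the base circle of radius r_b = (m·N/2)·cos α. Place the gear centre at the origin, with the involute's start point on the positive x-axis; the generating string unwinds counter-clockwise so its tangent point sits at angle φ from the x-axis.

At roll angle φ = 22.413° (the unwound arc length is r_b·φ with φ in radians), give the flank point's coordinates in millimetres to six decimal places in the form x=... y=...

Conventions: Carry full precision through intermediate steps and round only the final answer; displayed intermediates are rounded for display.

x=75.436610 y=1.380660

single-mesh involute tooth geometry (54T wheel at module 2.695)
pitch radius r_p = m·N/2 = 2.695·54/2 = 72.765000
base radius r_b = r_p·cos α = 72.765000·cos 15.064° = 70.264512
roll angle φ = 22.413° = 0.39118065 rad
x = r_b·(cos φ + φ·sin φ) = 75.436610
y = r_b·(sin φ − φ·cos φ) = 1.380660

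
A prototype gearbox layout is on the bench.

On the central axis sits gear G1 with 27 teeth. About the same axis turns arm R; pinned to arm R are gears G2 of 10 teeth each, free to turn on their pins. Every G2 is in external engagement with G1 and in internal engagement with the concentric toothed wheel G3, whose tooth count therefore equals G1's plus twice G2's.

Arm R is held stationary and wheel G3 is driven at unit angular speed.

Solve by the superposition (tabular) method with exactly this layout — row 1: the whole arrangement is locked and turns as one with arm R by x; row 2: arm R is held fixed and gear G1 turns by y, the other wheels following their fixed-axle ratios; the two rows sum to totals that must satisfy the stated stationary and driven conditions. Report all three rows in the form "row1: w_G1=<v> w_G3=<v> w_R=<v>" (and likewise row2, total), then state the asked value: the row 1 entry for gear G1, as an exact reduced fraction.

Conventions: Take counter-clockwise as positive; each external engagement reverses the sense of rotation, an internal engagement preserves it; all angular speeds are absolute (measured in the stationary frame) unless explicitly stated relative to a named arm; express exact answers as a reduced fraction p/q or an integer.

recognized (axles ride arm R): planetary set, 27/10/47 teeth
row 1 (train locked, turned with arm): all members turn x
row 2 — arm fixed, fixed-axis ratios: sun y, ring −(27/47)·y, arm 0
boundary: total ω_arm = x = 0 and total ω_ring = x − (27/47)·y = 1  ⇒  y = -47/27, x = 0
row 2 ring = −(27/47)·(-47/27) = 1
totals (row 1 + row 2): sun 0 + (-47/27) = -47/27, ring 0 + 1 = 1, arm 0 + 0 = 0
asked cell (row1, sun) = 0

row1: w_G1=0 w_G3=0 w_R=0
row2: w_G1=-47/27 w_G3=1 w_R=0
total: w_G1=-47/27 w_G3=1 w_R=0
asked value: 0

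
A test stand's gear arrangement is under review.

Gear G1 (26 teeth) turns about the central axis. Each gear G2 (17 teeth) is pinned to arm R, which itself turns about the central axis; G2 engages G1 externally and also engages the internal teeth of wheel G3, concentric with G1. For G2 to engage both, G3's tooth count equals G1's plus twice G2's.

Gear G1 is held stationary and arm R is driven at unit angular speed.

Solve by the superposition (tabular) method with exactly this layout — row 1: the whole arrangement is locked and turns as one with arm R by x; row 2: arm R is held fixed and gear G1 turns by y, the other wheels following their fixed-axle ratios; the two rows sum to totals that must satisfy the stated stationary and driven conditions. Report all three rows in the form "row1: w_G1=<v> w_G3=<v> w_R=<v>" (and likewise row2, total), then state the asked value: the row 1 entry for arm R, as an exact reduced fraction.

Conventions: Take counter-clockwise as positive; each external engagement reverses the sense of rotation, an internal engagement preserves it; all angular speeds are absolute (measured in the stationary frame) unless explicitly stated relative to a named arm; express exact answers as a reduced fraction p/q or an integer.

row1: w_G1=1 w_G3=1 w_R=1
row2: w_G1=-1 w_G3=13/30 w_R=0
total: w_G1=0 w_G3=43/30 w_R=1
asked value: 1

topology: planetary set — G1 26T / G2 17T / G3 60T, arm = carrier (Willis)
row 1 — lock + rotate with arm: ω_sun = ω_ring = ω_arm = x
row 2: sun turns y, ring = −(26/60)·y, arm 0
boundary: total ω_sun = x + y = 0 and total ω_arm = x = 1  ⇒  y = -1, x = 1
row 2 ring = −(26/60)·(-1) = 13/30
totals (row 1 + row 2): sun 1 + (-1) = 0, ring 1 + 13/30 = 43/30, arm 1 + 0 = 1
asked cell (row1, arm) = 1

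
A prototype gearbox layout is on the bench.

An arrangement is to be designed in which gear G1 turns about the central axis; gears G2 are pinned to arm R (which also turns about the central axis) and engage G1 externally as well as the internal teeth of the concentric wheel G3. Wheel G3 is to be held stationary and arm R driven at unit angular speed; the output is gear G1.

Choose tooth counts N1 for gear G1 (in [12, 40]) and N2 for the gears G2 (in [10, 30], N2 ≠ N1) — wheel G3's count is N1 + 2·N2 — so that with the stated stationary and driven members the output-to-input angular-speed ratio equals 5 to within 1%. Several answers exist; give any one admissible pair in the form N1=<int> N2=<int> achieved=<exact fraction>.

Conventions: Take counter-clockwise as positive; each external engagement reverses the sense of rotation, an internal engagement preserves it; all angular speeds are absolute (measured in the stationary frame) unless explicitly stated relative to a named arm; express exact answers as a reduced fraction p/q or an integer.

topology: planetary set — design target 5, arm = carrier (Willis)
Willis with ω_ring = 0: ω_sun/ω_arm = (N1+N3)/N1; set equal to 5  ⇒  N3/N1 = 5 − 1 = 4
N3 = N1 + 2·N2  ⇒  N2/N1 = (N3/N1 − 1)/2 = (4 − 1)/2 = 3/2
smallest multiple with N1 ≥ 12 and N2 ≥ 10: k = 6  ⇒  N1 = 6·2 = 12, N2 = 6·3 = 18 (N1 ≤ 40, N2 ≤ 30, N2 ≠ N1 ✓), N3 = 12 + 2·18 = 48
check: (N1+N3)/N1 with N1 = 12, N3 = 48 gives 5; |achieved − target| = 0 ≤ 1/20 ✓

N1=12 N2=18 achieved=5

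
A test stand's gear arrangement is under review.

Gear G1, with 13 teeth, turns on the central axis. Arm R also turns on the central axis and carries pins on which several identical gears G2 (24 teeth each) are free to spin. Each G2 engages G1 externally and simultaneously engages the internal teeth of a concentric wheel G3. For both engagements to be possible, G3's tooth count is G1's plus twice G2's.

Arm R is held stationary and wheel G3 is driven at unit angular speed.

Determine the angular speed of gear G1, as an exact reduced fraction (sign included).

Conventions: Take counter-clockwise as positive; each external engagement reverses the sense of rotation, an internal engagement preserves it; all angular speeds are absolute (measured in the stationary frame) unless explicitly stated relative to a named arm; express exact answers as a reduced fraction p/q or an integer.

-61/13

planetary set (13T centre, 24T on arm, 61T internal) — Willis relation
ring teeth: 13 + 2·24 = 61
13(ω_sun−ω_arm) = −61(ω_ring−ω_arm),  ω_arm = 0, ω_ring = 1
ω_sun = 0 − (61/13)(1−0) = -61/13
exact speed ratio = -61/13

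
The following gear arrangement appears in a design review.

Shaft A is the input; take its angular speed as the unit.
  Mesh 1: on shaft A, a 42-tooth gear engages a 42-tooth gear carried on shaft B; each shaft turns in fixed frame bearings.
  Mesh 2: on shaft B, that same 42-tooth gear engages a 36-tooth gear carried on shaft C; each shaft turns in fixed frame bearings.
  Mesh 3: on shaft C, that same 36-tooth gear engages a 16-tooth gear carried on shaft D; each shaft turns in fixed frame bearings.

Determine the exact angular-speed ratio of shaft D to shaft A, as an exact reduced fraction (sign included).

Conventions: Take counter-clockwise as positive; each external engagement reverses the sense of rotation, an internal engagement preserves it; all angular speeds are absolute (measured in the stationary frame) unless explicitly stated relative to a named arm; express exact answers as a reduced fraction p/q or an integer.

class = fixed-axis compound train [3 meshes; 3 ratios multiply, 3 sense flips]
mesh 1 [42T→42T]: running ratio 1, sense −
mesh 2 [42T→36T]: running ratio 7/6, sense +
mesh 3 [36T→16T]: running ratio 21/8, sense −
ω_out/ω_in = -21/8

-21/8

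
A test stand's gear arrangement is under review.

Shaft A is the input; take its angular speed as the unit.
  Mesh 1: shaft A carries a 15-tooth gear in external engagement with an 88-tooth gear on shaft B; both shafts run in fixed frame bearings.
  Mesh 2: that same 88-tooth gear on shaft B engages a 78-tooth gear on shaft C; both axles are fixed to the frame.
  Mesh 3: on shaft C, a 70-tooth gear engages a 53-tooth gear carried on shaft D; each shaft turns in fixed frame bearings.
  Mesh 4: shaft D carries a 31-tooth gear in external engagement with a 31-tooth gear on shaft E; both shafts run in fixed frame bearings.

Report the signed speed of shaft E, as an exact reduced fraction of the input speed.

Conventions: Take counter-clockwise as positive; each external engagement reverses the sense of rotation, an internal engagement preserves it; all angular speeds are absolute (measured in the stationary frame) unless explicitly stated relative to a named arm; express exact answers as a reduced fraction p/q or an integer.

4-mesh fixed-axis compound train (all bearings frame-fixed)
mesh 1 [15T→88T]: |ω|/ω_in = 1×15/88 = 15/88, sense flips to −
mesh 2 [88T→78T]: |ω|/ω_in = (15/88)×88/78 = 5/26, sense flips to +
mesh 3 [70T→53T]: |ω|/ω_in = (5/26)×70/53 = 175/689, sense flips to −
mesh 4 [31T→31T]: |ω|/ω_in = (175/689)×31/31 = 175/689, sense flips to +
signed output speed (× input speed) = 175/689

175/689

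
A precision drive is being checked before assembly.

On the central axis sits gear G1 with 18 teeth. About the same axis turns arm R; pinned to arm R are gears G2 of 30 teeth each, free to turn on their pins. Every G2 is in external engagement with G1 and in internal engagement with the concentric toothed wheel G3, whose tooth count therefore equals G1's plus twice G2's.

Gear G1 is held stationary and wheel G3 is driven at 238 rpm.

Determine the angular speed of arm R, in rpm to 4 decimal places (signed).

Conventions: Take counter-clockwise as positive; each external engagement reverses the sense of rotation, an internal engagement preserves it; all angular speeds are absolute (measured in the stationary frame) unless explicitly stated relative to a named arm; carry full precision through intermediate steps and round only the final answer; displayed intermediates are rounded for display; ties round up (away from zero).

+193.3750 rpm

planetary set (18T centre, 30T on arm, 78T internal) — Willis relation
normalise by the input: solve with ω_ring = 1, then scale by 238 rpm
ring teeth: 18 + 2·30 = 78
18(ω_sun−ω_arm) = −78(ω_ring−ω_arm),  ω_sun = 0, ω_ring = 1
18(0−ω_arm) = −78(1−ω_arm)  ⇒  96·ω_arm = 78  ⇒  ω_arm = 13/16
scale: ω_arm = 13/16 × 238 rpm = +193.3750 rpm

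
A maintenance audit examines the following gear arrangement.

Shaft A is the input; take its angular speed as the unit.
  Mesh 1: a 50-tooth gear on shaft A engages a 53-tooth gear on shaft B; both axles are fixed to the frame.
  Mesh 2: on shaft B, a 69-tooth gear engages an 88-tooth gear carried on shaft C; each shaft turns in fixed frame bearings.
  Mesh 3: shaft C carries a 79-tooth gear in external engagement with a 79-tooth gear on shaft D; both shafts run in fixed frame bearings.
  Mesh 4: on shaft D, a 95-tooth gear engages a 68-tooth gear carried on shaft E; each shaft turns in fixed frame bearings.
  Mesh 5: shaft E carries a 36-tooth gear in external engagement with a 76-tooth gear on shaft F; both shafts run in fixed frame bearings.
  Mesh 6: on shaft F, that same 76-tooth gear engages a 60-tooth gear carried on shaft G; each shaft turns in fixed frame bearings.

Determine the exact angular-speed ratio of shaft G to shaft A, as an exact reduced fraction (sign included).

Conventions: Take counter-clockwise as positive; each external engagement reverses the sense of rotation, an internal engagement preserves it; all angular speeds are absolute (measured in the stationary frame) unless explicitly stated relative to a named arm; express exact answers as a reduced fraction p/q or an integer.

class = fixed-axis compound train [6 meshes; 6 ratios multiply, 6 sense flips]
mesh 1 [50T→53T]: running ratio 50/53, sense −
mesh 2 [69T→88T]: running ratio 1725/2332, sense +
mesh 3 [79T→79T]: running ratio 1725/2332, sense −
mesh 4 [95T→68T]: running ratio 163875/158576, sense +
mesh 5 [36T→76T]: running ratio 77625/158576, sense −
mesh 6 [76T→60T]: running ratio 98325/158576, sense +
ω_out/ω_in = 98325/158576

98325/158576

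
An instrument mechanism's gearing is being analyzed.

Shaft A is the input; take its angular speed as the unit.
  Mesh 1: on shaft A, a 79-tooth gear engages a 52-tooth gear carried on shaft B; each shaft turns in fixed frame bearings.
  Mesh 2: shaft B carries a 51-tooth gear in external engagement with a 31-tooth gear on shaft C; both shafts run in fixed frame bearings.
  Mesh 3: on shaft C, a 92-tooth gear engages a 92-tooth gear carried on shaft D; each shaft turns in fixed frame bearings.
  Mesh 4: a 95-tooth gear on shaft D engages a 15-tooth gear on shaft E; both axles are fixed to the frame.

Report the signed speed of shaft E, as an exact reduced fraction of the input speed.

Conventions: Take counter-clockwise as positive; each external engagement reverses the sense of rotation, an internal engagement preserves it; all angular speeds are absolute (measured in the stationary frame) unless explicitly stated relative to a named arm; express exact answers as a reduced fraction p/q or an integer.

25517/1612

4-mesh fixed-axis compound train (all bearings frame-fixed)
mesh 1 [79T→52T]: |ω|/ω_in = 1×79/52 = 79/52, sense flips to −
mesh 2 [51T→31T]: |ω|/ω_in = (79/52)×51/31 = 4029/1612, sense flips to +
mesh 3 [92T→92T]: |ω|/ω_in = (4029/1612)×92/92 = 4029/1612, sense flips to −
mesh 4 [95T→15T]: |ω|/ω_in = (4029/1612)×95/15 = 25517/1612, sense flips to +
signed output speed (× input speed) = 25517/1612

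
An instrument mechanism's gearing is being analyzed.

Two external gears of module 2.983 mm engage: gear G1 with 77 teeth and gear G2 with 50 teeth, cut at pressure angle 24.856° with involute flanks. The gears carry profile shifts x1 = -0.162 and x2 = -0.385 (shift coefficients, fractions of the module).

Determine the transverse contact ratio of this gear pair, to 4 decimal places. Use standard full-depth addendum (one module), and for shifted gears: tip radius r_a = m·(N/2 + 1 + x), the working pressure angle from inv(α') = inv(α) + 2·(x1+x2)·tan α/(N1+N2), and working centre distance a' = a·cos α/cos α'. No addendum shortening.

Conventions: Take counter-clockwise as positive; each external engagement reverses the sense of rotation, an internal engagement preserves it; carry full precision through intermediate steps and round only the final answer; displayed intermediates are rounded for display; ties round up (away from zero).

1.6314

topology: single-mesh involute geometry — m = 2.983, 77T/50T pair
base radii: r_b1 = 104.207026, r_b2 = 67.666900
tip radii: r_a1 = 117.345254, r_a2 = 76.409545
inv(α') = inv(24.856°) + 2·(-0.162-0.385)·tan α/(77+50) = 0.02544190  ⇒  α' = 23.73432°
a' = a·cos α / cos α' = 189.4205·cos 24.856°/cos 23.73432° = 187.753837
action lengths: √(r_a1²−r_b1²) = 53.951871, √(r_a2²−r_b2²) = 35.490974
base pitch p_b = π·m·cos α = 8.503273
CR = (53.951871 + 35.490974 − 187.753837·sin 23.73432°)/8.503273 = 1.631446
contact ratio ≈ 1.6314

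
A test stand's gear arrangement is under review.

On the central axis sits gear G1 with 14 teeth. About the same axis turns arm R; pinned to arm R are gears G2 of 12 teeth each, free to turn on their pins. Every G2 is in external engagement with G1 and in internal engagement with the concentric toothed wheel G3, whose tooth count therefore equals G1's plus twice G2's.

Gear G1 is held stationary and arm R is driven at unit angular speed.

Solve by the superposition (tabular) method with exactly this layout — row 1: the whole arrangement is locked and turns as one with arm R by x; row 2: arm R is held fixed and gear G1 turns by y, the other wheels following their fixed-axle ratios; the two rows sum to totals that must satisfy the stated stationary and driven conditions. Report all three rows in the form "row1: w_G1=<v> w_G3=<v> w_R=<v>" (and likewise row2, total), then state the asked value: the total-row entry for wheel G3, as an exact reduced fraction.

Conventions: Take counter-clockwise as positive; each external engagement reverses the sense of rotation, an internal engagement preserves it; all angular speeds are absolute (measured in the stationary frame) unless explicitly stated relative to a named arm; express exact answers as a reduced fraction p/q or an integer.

row1: w_G1=1 w_G3=1 w_R=1
row2: w_G1=-1 w_G3=7/19 w_R=0
total: w_G1=0 w_G3=26/19 w_R=1
asked value: 26/19

topology: planetary set — G1 14T / G2 12T / G3 38T, arm = carrier (Willis)
superposition row 1 [locked train]: every member turns x
row 2 (arm held, sun turns y): ω_ring = −(14/38)·y, ω_arm = 0
boundary: total ω_sun = x + y = 0 and total ω_arm = x = 1  ⇒  y = -1, x = 1
row 2 ring = −(14/38)·(-1) = 7/19
totals (row 1 + row 2): sun 1 + (-1) = 0, ring 1 + 7/19 = 26/19, arm 1 + 0 = 1
asked cell (total, ring) = 26/19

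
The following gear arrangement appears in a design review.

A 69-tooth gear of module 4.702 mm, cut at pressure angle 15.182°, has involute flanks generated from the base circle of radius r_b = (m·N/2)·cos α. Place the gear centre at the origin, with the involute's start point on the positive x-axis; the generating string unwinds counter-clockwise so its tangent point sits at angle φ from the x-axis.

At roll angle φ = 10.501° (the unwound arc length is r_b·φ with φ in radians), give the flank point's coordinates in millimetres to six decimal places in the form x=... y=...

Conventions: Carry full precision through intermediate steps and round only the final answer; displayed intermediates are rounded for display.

recognized (one wheel, involute flank): single-mesh tooth geometry, m = 4.702, N = 69
pitch radius r_p = m·N/2 = 4.702·69/2 = 162.219000
base radius r_b = r_p·cos α = 162.219000·cos 15.182° = 156.557365
roll angle φ = 10.501° = 0.18327702 rad
x = r_b·(cos φ + φ·sin φ) = 159.164743
y = r_b·(sin φ − φ·cos φ) = 0.320197

x=159.164743 y=0.320197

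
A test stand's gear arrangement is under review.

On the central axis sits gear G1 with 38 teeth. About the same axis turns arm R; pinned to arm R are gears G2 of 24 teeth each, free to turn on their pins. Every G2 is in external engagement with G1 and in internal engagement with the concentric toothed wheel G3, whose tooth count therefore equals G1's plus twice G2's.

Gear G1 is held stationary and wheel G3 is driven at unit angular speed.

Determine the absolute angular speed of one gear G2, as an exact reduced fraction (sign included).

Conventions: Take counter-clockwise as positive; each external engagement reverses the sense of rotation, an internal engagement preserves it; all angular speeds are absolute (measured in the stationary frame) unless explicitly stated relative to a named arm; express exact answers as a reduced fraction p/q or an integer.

recognized (axles ride arm R): planetary set, 38/24/86 teeth
ring teeth: 38 + 2·24 = 86
38(ω_sun−ω_arm) = −86(ω_ring−ω_arm),  ω_sun = 0, ω_ring = 1
38(0−ω_arm) = −86(1−ω_arm)  ⇒  124·ω_arm = 86  ⇒  ω_arm = 43/62
sun–planet mesh: 38·(0−43/62) = −24·(ω_p−ω_arm)  ⇒  ω_p−ω_arm = 817/744
ω_p = 43/62 + 817/744 = 43/24
exact speed ratio = 43/24

43/24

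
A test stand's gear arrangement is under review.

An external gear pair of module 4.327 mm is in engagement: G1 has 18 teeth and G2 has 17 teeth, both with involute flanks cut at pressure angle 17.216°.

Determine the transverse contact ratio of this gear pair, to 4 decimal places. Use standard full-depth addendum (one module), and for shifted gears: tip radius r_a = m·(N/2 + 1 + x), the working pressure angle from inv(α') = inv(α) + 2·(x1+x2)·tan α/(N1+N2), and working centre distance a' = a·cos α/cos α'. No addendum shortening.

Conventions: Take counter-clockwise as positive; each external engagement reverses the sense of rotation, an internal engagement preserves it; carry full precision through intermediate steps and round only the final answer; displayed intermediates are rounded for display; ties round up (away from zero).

topology: single-mesh involute geometry — m = 4.327, 18T/17T pair
base radii: r_b1 = 37.198188, r_b2 = 35.131622
tip radii: r_a1 = 43.270000, r_a2 = 41.106500
no profile shift: α' = α, a' = a
action lengths: √(r_a1²−r_b1²) = 22.104020, √(r_a2²−r_b2²) = 21.342762
base pitch p_b = π·m·cos α = 12.984617
CR = (22.104020 + 21.342762 − 75.722500·sin 17.21600°)/12.984617 = 1.619981
contact ratio ≈ 1.6200

1.6200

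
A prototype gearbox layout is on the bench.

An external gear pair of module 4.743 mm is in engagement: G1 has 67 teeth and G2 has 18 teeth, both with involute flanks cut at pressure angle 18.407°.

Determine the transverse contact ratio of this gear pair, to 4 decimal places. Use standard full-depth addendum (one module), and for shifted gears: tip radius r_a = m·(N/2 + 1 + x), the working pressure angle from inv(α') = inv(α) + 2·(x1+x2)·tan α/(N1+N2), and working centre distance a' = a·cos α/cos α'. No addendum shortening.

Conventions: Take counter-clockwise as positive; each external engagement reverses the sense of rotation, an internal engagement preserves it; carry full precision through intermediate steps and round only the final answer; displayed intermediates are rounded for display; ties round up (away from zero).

1.7431

recognized (one external pair, fixed centres): single-mesh tooth geometry, m = 4.743, N1 = 67, N2 = 18
base radii: r_b1 = 150.761255, r_b2 = 40.503024
tip radii: r_a1 = 163.633500, r_a2 = 47.430000
no profile shift: α' = α, a' = a
action lengths: √(r_a1²−r_b1²) = 63.615770, √(r_a2²−r_b2²) = 24.680153
base pitch p_b = π·m·cos α = 14.138222
CR = (63.615770 + 24.680153 − 201.577500·sin 18.40700°)/14.138222 = 1.743134
contact ratio ≈ 1.7431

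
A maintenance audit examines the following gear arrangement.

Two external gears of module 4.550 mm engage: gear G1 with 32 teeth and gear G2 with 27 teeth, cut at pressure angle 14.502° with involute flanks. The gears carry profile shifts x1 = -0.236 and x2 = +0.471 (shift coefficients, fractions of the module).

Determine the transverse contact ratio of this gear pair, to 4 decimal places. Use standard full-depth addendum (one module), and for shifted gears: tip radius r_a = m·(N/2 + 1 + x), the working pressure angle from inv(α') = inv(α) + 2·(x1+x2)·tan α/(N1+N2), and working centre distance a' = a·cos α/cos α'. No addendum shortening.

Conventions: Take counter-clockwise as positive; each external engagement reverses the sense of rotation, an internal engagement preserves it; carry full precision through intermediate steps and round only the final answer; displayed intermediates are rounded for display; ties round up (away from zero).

1.8013

single-mesh involute tooth geometry (32T engaging 27T at module 4.550)
base radii: r_b1 = 70.480512, r_b2 = 59.467932
tip radii: r_a1 = 76.276200, r_a2 = 68.118050
inv(α') = inv(14.502°) + 2·(-0.236+0.471)·tan α/(32+27) = 0.00760765  ⇒  α' = 16.07968°
a' = a·cos α / cos α' = 134.2250·cos 14.502°/cos 16.07968° = 135.239351
action lengths: √(r_a1²−r_b1²) = 29.164295, √(r_a2²−r_b2²) = 33.220984
base pitch p_b = π·m·cos α = 13.838816
CR = (29.164295 + 33.220984 − 135.239351·sin 16.07968°)/13.838816 = 1.801275
contact ratio ≈ 1.8013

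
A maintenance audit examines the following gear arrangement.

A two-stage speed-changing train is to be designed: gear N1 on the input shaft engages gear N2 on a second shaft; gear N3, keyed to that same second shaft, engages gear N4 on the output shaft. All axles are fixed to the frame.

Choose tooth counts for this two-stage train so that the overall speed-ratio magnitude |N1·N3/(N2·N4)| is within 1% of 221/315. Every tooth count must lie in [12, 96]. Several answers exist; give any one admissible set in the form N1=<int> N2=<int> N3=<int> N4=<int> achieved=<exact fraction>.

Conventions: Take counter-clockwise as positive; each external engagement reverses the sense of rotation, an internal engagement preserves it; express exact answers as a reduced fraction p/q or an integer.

N1=13 N2=15 N3=17 N4=21 achieved=221/315

design class (target 221/315): fixed-axis compound train
target = 221/315 in lowest terms: an exact hit needs N1·N3 = k·221 and N2·N4 = k·315 for one integer k, every count in [12, 96]; additionally prefer no 1:1 stage (N1 ≠ N2, N3 ≠ N4)
k = 1: N1·N3 = 221 = 13·17, N2·N4 = 315 = 15·21
achieved = 13·17/(15·21) = 221/315; |achieved − target| = 0 ≤ 221/31500 ✓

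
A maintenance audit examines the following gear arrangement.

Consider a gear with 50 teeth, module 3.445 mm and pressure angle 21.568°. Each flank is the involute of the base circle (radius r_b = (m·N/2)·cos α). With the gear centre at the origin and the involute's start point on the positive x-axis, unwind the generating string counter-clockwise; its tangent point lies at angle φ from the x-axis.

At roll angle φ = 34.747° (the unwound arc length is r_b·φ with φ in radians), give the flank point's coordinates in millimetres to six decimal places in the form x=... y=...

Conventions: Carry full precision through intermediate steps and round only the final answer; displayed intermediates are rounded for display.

topology: single-mesh involute geometry — m = 3.445, N = 50
pitch radius r_p = m·N/2 = 3.445·50/2 = 86.125000
base radius r_b = r_p·cos α = 86.125000·cos 21.568° = 80.094695
roll angle φ = 34.747° = 0.60644956 rad
x = r_b·(cos φ + φ·sin φ) = 93.496537
y = r_b·(sin φ − φ·cos φ) = 5.738642

x=93.496537 y=5.738642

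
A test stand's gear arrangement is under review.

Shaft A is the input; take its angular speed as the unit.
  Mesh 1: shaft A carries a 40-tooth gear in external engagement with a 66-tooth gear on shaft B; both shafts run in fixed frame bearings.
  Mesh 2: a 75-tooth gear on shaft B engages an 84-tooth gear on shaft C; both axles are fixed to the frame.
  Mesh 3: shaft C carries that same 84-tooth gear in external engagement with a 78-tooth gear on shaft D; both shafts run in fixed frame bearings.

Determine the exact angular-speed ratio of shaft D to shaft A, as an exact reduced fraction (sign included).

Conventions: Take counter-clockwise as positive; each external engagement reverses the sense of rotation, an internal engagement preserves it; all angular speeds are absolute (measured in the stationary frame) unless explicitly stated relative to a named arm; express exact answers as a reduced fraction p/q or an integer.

-250/429

class = fixed-axis compound train [3 meshes; 3 ratios multiply, 3 sense flips]
mesh 1 [40T→66T]: running ratio 20/33, sense −
mesh 2 [75T→84T]: running ratio 125/231, sense +
mesh 3 [84T→78T]: running ratio 250/429, sense −
ω_out/ω_in = -250/429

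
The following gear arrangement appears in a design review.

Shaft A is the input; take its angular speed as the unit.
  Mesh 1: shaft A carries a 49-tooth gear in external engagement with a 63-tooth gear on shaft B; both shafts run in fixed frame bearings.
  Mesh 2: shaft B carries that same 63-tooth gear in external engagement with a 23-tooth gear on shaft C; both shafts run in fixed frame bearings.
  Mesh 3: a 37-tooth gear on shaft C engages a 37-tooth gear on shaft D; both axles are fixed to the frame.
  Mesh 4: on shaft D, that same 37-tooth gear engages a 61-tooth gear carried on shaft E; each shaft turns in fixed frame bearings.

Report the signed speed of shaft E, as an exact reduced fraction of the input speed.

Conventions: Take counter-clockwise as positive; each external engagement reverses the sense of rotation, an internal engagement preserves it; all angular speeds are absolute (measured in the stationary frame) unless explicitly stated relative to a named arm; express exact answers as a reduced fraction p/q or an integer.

4-mesh fixed-axis compound train (all bearings frame-fixed)
mesh 1 [49T→63T]: |ω|/ω_in = 1×49/63 = 7/9, sense flips to −
mesh 2 [63T→23T]: |ω|/ω_in = (7/9)×63/23 = 49/23, sense flips to +
mesh 3 [37T→37T]: |ω|/ω_in = (49/23)×37/37 = 49/23, sense flips to −
mesh 4 [37T→61T]: |ω|/ω_in = (49/23)×37/61 = 1813/1403, sense flips to +
signed output speed (× input speed) = 1813/1403

1813/1403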